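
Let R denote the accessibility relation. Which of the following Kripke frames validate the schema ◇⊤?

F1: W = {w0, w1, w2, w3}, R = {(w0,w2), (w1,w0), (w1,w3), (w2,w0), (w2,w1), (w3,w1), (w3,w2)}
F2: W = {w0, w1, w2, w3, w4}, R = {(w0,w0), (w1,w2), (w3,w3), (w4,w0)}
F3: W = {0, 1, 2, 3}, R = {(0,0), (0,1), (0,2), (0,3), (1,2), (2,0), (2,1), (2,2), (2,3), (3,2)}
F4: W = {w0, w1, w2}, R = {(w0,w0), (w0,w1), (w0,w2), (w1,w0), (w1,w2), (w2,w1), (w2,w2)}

F1, F3, F4

The schema corresponds to seriality: ∀x ∃y Rxy.
F1: ✓.
F2: fails — world w2 has no successor.
F3: ✓.
F4: ✓.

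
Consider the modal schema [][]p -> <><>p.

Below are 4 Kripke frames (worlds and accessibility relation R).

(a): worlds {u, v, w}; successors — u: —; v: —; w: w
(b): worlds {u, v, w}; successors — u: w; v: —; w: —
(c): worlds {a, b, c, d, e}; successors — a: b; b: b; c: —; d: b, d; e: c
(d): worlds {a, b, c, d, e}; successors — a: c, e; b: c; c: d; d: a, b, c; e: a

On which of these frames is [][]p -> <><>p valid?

(d)

This is the axiom for a generalized confluence (Geach) condition; its first-order frame correspondent is forall x exists w (x R^2 w & x R^2 w).
(a): fails — at u but no t with uR²t and uR²t.
(b): fails — at u but no t with uR²t and uR²t.
(c): fails — at c but no w with cR²w and cR²w.
(d): satisfies the condition.
Valid on: (d).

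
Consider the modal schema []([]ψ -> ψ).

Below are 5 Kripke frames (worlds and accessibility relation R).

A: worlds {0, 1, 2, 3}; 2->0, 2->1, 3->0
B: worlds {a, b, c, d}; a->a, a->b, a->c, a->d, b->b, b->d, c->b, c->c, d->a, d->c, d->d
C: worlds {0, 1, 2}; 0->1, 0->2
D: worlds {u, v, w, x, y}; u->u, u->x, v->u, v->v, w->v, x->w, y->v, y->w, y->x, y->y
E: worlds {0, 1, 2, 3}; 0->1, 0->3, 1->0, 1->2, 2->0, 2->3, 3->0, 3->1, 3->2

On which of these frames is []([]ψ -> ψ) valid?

This is the axiom for shift-reflexivity; its first-order frame correspondent is forall x forall y (Rxy -> Ryy).
A: fails — R20 but not R00.
B: condition met.
C: fails — R01 but not R11.
D: fails — Rxw but not Rww.
E: fails — R10 but not R00.

B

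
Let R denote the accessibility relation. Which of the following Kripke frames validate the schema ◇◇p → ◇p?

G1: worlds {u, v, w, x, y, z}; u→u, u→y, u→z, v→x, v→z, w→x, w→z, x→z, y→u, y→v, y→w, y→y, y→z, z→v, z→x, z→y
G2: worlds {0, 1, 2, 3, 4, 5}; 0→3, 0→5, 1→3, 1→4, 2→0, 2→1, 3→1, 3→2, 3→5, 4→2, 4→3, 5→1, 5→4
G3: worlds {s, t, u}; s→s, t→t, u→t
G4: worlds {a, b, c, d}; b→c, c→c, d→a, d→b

G3

Frame correspondent (Sahlqvist): ∀x ∀y ∀z (Rxy ∧ Ryz → Rxz) — i.e. transitivity.
G1: fails — Ruz and Rzx but not Rux.
G2: fails — R32 and R20 but not R30.
G3: ✓.
G4: fails — Rdb and Rbc but not Rdc.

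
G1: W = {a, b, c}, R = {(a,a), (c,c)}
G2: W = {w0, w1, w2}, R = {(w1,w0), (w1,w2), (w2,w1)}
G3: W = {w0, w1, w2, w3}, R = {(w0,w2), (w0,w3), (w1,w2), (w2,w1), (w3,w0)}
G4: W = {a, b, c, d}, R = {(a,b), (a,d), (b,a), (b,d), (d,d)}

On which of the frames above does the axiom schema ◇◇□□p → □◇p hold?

This is the axiom for a generalized confluence (Geach) condition; its first-order frame correspondent is ∀x ∀y ∀z ((xR²y ∧ xRz) → ∃w (yR²w ∧ zRw)).
G1: satisfies the condition.
G2: fails — w1R²w1, w1Rw0 but no w with w1R²w and w0Rw.
G3: fails — w0R²w1, w0Rw3 but no w with w1R²w and w3Rw.
G4: satisfies the condition.
Valid on: G1, G4.

G1, G4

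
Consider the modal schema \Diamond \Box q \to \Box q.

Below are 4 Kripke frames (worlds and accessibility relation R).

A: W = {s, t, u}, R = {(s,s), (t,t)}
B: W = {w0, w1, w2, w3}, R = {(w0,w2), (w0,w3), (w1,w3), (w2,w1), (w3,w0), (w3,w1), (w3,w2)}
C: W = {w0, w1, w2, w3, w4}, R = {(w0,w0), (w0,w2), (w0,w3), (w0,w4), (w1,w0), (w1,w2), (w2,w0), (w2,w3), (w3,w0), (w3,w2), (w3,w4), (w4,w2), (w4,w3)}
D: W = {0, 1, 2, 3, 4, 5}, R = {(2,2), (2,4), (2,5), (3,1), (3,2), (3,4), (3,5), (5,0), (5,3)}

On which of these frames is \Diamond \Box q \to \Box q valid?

A

This is the axiom for the Euclidean property; its first-order frame correspondent is \forall x \forall y \forall z (Rxy \wedge Rxz \to Ryz).
A: ✓.
B: fails — Rw0w2 and Rw0w2 but not Rw2w2.
C: fails — Rw0w4 and Rw0w4 but not Rw4w4.
D: fails — R25 and R25 but not R55.
Valid on: A.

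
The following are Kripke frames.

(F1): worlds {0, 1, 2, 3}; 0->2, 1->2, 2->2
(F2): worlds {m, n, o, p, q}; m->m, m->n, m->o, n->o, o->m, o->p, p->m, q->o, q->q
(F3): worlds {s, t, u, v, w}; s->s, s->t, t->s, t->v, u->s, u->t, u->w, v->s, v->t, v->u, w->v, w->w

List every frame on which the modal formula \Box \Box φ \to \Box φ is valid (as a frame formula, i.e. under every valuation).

Frame correspondent (Sahlqvist): \forall x \forall y (Rxy \to \exists z (Rxz \wedge Rzy)) — i.e. density.
(F1): holds.
(F2): fails — Rop but no z with Roz and Rzp.
(F3): fails — Rtv but no z with Rtz and Rzv.
Valid on: (F1).

(F1)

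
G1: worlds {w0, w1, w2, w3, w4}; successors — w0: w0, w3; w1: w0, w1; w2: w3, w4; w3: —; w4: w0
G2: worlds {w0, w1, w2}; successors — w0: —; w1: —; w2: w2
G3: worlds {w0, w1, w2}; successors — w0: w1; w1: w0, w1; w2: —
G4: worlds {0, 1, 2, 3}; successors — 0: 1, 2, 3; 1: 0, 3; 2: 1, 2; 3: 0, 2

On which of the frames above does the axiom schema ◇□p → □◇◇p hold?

The schema corresponds to a generalized confluence (Geach) condition: ∀x ∀y ∀z ((xRy ∧ xRz) → ∃w (yRw ∧ zR²w)).
G1: fails — w0Rw0, w0Rw3 but no w with w0Rw and w3R²w.
G2: ✓.
G3: ✓.
G4: ✓.
Valid on: G2, G3, G4.

G2, G3, G4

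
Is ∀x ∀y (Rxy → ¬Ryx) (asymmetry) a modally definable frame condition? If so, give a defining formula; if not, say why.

Any modally definable frame class is closed under surjective bounded morphisms.
The 4-cycle (worlds 0,1,2,3 with 0→1→2→3→0) is asymmetric. Mapping every world to a single reflexive point • is a surjective bounded morphism, and the reflexive point is not asymmetric (R•• but asymmetry requires ¬R••).
Hence asymmetry is not modally definable.

Not modally definable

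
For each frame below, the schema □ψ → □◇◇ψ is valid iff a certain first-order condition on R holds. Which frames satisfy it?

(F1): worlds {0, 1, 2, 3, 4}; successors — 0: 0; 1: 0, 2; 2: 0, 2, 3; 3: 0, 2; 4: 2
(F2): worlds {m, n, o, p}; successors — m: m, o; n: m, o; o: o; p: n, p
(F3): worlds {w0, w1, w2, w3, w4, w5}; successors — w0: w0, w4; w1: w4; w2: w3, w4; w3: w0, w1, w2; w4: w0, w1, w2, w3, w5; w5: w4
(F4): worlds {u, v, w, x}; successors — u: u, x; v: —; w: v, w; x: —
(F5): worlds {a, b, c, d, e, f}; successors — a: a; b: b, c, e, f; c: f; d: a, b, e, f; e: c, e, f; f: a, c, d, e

Frame correspondent (Sahlqvist): ∀x ∀z (xRz → ∃w (xRw ∧ zR²w)) — i.e. a generalized confluence (Geach) condition.
(F1): condition met.
(F2): fails — pRn but no w with pRw and nR²w.
(F3): condition met.
(F4): fails — uRx but no t with uRt and xR²t.
(F5): condition met.
Valid on: (F1), (F3), (F5).

(F1), (F3), (F5)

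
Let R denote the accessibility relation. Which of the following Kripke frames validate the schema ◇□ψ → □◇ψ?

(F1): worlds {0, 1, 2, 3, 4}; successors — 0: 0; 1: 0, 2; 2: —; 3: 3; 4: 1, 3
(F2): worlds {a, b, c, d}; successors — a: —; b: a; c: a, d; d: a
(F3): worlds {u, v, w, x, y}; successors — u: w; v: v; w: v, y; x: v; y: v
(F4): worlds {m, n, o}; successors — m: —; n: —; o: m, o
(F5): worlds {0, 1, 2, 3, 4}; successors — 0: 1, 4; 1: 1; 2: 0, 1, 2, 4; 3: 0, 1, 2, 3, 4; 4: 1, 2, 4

Frame correspondent (Sahlqvist): ∀x ∀y ∀z (Rxy ∧ Rxz → ∃w (Ryw ∧ Rzw)) — i.e. convergence.
(F1): fails — R10 and R12 but 0 and 2 have no common successor.
(F2): fails — Rba and Rba but a and a have no common successor.
(F3): condition met.
(F4): fails — Roo and Rom but o and m have no common successor.
(F5): condition met.
Valid on: (F3), (F5).

(F3), (F5)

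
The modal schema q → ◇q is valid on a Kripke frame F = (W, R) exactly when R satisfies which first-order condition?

reflexivity

This is frame-equivalent to □q → q (substitute ¬q for q and contrapose).
Suppose □q→q is valid. At any x set V(q)={w : Rxw}. Then □q holds at x, so q holds at x, i.e. Rxx.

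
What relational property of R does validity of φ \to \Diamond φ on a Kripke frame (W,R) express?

reflexivity: \forall x Rxx

Equivalently (dual form): □φ → φ.
Suppose □φ→φ is valid. At any x set V(φ)={w : Rxw}. Then □φ holds at x, so φ holds at x, i.e. Rxx.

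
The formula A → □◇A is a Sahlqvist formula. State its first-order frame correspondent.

Suppose A→□◇A is valid. Take Rxy and set V(A)={x}. Then A at x, so □◇A at x, so ◇A at y, so some z with Ryz has A; z=x, i.e. Ryx.
The converse is a direct semantic check.
Frame condition: ∀x ∀y (Rxy → Ryx).

symmetry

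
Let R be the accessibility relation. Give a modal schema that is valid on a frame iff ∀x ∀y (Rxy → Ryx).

p → □◇p

This is symmetry; the standard corresponding axiom is B: p → □◇p.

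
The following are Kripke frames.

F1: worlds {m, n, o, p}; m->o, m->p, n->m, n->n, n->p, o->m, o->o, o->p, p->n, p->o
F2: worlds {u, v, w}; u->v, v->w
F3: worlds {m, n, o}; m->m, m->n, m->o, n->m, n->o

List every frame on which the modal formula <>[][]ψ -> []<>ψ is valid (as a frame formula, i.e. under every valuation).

Frame correspondent (Sahlqvist): forall x forall y forall z ((xRy & xRz) -> exists w (y R^2 w & zRw)) — i.e. a generalized confluence (Geach) condition.
F1: condition met.
F2: fails — uRv, uRv but no t with vR²t and vRt.
F3: fails — mRm, mRo but no w with mR²w and oRw.
Valid on: F1.

F1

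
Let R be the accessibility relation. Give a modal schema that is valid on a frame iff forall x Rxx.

□q → q

This is reflexivity; the standard corresponding axiom is T: □q → q.
Suppose □q→q is valid. At any x set V(q)={w : Rxw}. Then □q holds at x, so q holds at x, i.e. Rxx.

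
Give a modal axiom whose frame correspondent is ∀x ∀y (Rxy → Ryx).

A defining formula is q → □◇q (the B axiom).

q → □◇q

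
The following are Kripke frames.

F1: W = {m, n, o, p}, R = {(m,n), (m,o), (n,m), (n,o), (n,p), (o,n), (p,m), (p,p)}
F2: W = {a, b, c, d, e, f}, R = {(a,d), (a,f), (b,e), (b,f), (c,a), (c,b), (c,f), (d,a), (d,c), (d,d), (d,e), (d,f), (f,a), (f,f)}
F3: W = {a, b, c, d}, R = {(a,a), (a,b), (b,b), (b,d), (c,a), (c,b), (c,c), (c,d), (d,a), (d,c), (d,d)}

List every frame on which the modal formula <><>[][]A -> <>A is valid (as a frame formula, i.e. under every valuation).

The schema corresponds to a generalized confluence (Geach) condition: forall x forall y (x R^2 y -> exists w (y R^2 w & xRw)).
F1: fails — oR²o but no w with oR²w and oRw.
F2: fails — aR²e but no w with eR²w and aRw.
F3: satisfies the condition.
Valid on: F3.

F3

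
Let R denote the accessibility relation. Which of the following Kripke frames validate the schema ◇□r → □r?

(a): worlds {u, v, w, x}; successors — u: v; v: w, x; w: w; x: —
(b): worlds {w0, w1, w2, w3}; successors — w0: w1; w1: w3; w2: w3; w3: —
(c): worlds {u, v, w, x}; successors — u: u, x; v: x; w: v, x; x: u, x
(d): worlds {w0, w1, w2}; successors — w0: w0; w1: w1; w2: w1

(d)

The schema corresponds to the Euclidean property: ∀x ∀y ∀z (Rxy ∧ Rxz → Ryz).
(a): fails — Ruv and Ruv but not Rvv.
(b): fails — Rw0w1 and Rw0w1 but not Rw1w1.
(c): fails — Rwx and Rwv but not Rxv.
(d): satisfies the condition.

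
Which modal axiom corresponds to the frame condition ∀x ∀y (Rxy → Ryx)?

The condition is symmetry. The B schema r → □◇r defines it.

r → □◇r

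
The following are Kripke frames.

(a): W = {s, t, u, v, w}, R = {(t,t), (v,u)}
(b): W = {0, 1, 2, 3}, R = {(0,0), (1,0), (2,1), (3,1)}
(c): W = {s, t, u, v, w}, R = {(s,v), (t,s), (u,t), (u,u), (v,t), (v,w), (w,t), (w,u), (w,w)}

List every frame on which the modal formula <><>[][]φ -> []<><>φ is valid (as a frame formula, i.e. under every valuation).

Frame correspondent (Sahlqvist): forall x forall y forall z ((x R^2 y & xRz) -> exists w (y R^2 w & z R^2 w)) — i.e. a generalized confluence (Geach) condition.
(a): holds.
(b): holds.
(c): fails — sR²t, sRv but no w* with tR²w* and vR²w*.

(a), (b)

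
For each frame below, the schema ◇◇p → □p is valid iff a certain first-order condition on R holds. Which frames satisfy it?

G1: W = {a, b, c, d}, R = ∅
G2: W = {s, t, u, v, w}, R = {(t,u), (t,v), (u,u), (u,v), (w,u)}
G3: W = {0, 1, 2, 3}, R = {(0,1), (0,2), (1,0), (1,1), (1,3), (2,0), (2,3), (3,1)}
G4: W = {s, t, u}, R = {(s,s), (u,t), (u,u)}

The schema corresponds to a generalized confluence (Geach) condition: ∀x ∀y ∀z ((xR²y ∧ xRz) → ∃w (y = w ∧ z = w)).
G1: holds.
G2: fails — tR²u, tRv but u ≠ v.
G3: fails — 0R²0, 0R1 but 0 ≠ 1.
G4: fails — uR²t, uRu but t ≠ u.
Valid on: G1.

G1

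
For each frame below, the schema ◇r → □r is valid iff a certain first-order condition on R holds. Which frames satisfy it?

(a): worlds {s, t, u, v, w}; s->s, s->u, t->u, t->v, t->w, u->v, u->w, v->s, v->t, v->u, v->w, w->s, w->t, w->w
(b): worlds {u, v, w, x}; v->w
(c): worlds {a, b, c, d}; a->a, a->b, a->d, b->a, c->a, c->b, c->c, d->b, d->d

(b)

This is the axiom for partial functionality; its first-order frame correspondent is ∀x ∀y ∀z (Rxy ∧ Rxz → y = z).
(a): fails — s sees both s and u.
(b): condition met.
(c): fails — a sees both a and b.
Valid on: (b).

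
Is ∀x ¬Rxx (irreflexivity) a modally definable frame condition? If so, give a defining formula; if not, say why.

Any modally definable frame class is closed under surjective bounded morphisms.
The 5-cycle (worlds s,t,u,v,w with s→t→u→v→w→s) is irreflexive, and the map sending every world to a single reflexive point • is a surjective bounded morphism (forth: every edge maps to (•,•); back: every world has a successor). So any modal formula valid on the 5-cycle is also valid on the reflexive point, which is not irreflexive.
So the class is not modally definable.

Not definable by any modal formula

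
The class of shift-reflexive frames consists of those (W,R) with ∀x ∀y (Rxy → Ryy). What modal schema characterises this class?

□(□ψ → ψ)

This is shift-reflexivity; the standard corresponding axiom is T□: □(□ψ → ψ).
Suppose □(□ψ→ψ) is valid. Take Rxy and set V(ψ)={w : Ryw}. Then at y, □ψ holds; since □(□ψ→ψ) at x, □ψ→ψ at y, so ψ at y, i.e. Ryy.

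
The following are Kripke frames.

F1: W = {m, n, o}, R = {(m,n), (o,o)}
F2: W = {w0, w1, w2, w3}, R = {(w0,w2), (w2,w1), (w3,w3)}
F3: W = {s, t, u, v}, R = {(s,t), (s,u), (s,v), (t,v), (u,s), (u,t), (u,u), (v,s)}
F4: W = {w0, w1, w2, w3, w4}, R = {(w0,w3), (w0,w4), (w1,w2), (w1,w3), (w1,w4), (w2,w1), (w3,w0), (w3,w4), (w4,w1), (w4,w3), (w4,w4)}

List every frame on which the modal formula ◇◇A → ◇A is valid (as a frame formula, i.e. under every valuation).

F1

Frame correspondent (Sahlqvist): ∀x ∀y ∀z (Rxy ∧ Ryz → Rxz) — i.e. transitivity.
F1: holds.
F2: fails — Rw0w2 and Rw2w1 but not Rw0w1.
F3: fails — Rtv and Rvs but not Rts.
F4: fails — Rw1w2 and Rw2w1 but not Rw1w1.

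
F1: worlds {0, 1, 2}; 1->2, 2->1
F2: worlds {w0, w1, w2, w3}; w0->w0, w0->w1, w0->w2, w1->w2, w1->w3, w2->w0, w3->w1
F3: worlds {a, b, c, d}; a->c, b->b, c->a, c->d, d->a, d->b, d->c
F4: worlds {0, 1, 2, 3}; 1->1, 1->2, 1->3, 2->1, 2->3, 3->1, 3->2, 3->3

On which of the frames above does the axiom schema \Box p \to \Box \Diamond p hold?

Frame correspondent (Sahlqvist): \forall x \forall z (xRz \to \exists w (xRw \wedge zRw)) — i.e. a generalized confluence (Geach) condition.
F1: fails — 1R2 but no w with 1Rw and 2Rw.
F2: fails — w1Rw2 but no w with w1Rw and w2Rw.
F3: fails — aRc but no w with aRw and cRw.
F4: condition met.

F4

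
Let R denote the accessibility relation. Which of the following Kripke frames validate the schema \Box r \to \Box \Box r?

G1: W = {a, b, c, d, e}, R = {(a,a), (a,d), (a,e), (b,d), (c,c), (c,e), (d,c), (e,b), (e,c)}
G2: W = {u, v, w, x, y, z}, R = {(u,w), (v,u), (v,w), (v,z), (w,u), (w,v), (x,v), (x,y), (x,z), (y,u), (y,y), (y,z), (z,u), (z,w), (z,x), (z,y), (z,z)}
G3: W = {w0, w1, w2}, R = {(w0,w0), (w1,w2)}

G3

The schema corresponds to transitivity: \forall x \forall y \forall z (Rxy \wedge Ryz \to Rxz).
G1: fails — Reb and Rbd but not Red.
G2: fails — Ruw and Rwu but not Ruu.
G3: holds.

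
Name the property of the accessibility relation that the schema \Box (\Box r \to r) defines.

shift-reflexivity

This is the T□ axiom.
Its frame correspondent is shift-reflexivity — \forall x \forall y (Rxy \to Ryy).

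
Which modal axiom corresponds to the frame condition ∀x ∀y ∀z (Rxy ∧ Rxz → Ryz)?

◇ψ → □◇ψ

The condition is the Euclidean property. The 5 schema ◇ψ → □◇ψ defines it.
Suppose ◇ψ→□◇ψ is valid. Take Rxy, Rxz and set V(ψ)={y}. Then ◇ψ at x, so □◇ψ at x, so ◇ψ at z, so some w with Rzw has ψ; w=y, i.e. Rzy. By symmetry of the argument, Ryz.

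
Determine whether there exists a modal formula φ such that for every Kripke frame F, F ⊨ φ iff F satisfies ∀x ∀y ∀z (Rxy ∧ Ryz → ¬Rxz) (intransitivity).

No — not modally definable

Any modally definable frame class is closed under surjective bounded morphisms.
The 7-cycle (worlds a,b,c,d,e,f,g with a→b→c→d→e→f→g→a) is intransitive. Mapping every world to a single reflexive point • is a surjective bounded morphism; the reflexive point is not intransitive (R••∧R•• but R••).
Hence intransitivity is not modally definable.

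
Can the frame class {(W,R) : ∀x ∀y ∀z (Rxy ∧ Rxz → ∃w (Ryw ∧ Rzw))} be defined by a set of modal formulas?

The condition is convergence. A defining modal formula is ◇□p → □◇p.
Suppose ◇□p→□◇p is valid. Take Rxy, Rxz and set V(p)={w : Ryw}. Then □p at y so ◇□p at x, so □◇p at x, so ◇p at z, giving w with Rzw and Ryw.

Yes — defined by ◇□p → □◇p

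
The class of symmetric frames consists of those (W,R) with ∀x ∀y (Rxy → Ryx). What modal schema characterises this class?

This is symmetry; the standard corresponding axiom is B: s → □◇s.
Suppose s→□◇s is valid. Take Rxy and set V(s)={x}. Then s at x, so □◇s at x, so ◇s at y, so some z with Ryz has s; z=x, i.e. Ryx.

s → □◇s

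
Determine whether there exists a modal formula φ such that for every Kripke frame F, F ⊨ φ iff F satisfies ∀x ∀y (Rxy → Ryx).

The condition is symmetry. A defining modal formula is p → □◇p.

Yes — defined by p → □◇p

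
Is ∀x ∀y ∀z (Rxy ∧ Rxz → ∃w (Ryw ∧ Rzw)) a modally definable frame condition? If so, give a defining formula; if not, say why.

Yes: it is convergence, defined by the .2 schema ◇□q → □◇q.
Suppose ◇□q→□◇q is valid. Take Rxy, Rxz and set V(q)={w : Ryw}. Then □q at y so ◇□q at x, so □◇q at x, so ◇q at z, giving w with Rzw and Ryw.

Yes — defined by ◇□q → □◇q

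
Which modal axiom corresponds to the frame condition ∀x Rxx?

The condition is reflexivity. The T schema □ψ → ψ defines it.

□ψ → ψ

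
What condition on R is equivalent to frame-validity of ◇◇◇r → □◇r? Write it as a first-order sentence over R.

∀x ∀y ∀z ((xR³y ∧ xRz) → ∃w (y = w ∧ zRw))

This is a Sahlqvist (Geach-type) schema ◇^3□^0r → □^1◇^1r.
Minimal-valuation argument: fix x; take any y with xR^3y and any z with xR^1z. Set V(r) to the set of worlds R-reachable from y in exactly 0 steps. Then □^0r holds at y, so the antecedent holds at x; validity forces ◇^1r at z, giving a w with zR^1w and yR^0w.
First-order correspondent: ∀x ∀y ∀z ((xR³y ∧ xRz) → ∃w (y = w ∧ zRw)).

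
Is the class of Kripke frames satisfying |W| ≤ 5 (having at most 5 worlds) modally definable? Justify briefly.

No — not modally definable

Any modally definable frame class is closed under disjoint unions.
Any modal formula valid on each of 6 disjoint one-world frames is valid on their disjoint union (validity is preserved under disjoint unions). Each one-world frame has |W|=1≤5, but the union has |W|=6.
Hence having at most 5 worlds is not modally definable.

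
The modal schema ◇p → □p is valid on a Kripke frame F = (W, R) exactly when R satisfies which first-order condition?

partial functionality: ∀x ∀y ∀z (Rxy ∧ Rxz → y = z)

Suppose ◇p→□p is valid. Take Rxy, Rxz and set V(p)={y}. Then ◇p at x, so □p at x, so p at z, i.e. z=y.
Conversely, any frame satisfying ∀x ∀y ∀z (Rxy ∧ Rxz → y = z) validates the schema.
So the correspondent is partial functionality.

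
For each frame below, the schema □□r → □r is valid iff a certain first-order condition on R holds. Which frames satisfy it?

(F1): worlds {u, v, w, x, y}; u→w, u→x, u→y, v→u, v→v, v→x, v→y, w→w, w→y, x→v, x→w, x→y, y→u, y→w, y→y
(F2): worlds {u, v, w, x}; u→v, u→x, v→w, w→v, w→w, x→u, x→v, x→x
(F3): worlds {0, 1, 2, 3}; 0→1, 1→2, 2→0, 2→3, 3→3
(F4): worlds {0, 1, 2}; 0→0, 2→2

This is the axiom for density; its first-order frame correspondent is ∀x ∀y (Rxy → ∃z (Rxz ∧ Rzy)).
(F1): fails — Rux but no z with Ruz and Rzx.
(F2): satisfies the condition.
(F3): fails — R12 but no z with R1z and Rz2.
(F4): satisfies the condition.
Valid on: (F2), (F4).

(F2), (F4)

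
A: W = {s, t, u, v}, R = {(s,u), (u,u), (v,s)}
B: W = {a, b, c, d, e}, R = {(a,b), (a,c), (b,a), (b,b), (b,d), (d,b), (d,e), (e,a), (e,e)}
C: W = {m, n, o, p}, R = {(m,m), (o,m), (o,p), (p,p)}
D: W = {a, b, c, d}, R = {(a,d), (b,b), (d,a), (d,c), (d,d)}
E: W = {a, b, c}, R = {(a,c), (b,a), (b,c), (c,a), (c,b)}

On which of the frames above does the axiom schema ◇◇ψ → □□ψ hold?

A

The schema corresponds to a generalized confluence (Geach) condition: ∀x ∀y ∀z ((xR²y ∧ xR²z) → ∃w (y = w ∧ z = w)).
A: ✓.
B: fails — aR²a, aR²b but a ≠ b.
C: fails — oR²m, oR²p but m ≠ p.
D: fails — aR²a, aR²c but a ≠ c.
E: fails — aR²a, aR²b but a ≠ b.
Valid on: A.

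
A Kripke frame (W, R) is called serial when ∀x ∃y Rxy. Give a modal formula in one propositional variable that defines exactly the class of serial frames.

A defining formula is □r → ◇r (the D axiom).
Suppose □r→◇r is valid. At any x set V(r)=W. Then □r at x, so ◇r at x, so x has a successor.

□r → ◇r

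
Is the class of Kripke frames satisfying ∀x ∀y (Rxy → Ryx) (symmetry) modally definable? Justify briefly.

The condition is symmetry. A defining modal formula is p → □◇p.

Yes — defined by p → □◇p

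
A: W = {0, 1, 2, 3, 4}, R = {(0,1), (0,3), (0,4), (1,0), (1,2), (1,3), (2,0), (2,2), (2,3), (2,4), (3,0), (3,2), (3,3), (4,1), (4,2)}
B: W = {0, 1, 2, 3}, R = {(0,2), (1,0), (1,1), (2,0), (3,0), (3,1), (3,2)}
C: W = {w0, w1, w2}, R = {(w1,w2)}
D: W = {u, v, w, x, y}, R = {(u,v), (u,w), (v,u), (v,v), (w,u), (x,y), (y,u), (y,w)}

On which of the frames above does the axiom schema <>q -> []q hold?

This is the axiom for partial functionality; its first-order frame correspondent is forall x forall y forall z (Rxy & Rxz -> y = z).
A: fails — 0 sees both 1 and 3.
B: fails — 1 sees both 0 and 1.
C: ✓.
D: fails — u sees both v and w.

C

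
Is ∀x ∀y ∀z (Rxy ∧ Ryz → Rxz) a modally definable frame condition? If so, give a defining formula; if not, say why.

This is a Sahlqvist condition; the 4 axiom □p → □□p defines it.
Suppose □p→□□p is valid. Take Rxy, Ryz and set V(p)={w : Rxw}. Then □p at x, so □□p at x, so □p at y, so p at z, i.e. Rxz.

Yes — defined by □p → □□p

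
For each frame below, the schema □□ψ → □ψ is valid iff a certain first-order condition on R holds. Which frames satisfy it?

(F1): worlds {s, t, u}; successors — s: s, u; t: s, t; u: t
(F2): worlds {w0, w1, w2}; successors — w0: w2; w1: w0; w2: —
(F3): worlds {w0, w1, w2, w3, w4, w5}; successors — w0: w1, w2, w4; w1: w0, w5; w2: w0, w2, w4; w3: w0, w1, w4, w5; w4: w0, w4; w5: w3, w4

The schema corresponds to density: ∀x ∀y (Rxy → ∃z (Rxz ∧ Rzy)).
(F1): ✓.
(F2): fails — Rw0w2 but no z with Rw0z and Rzw2.
(F3): fails — Rw1w5 but no z with Rw1z and Rzw5.

(F1)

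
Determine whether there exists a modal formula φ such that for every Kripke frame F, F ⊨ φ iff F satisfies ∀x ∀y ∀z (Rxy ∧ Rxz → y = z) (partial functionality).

Yes — defined by ◇q → □q

Yes: it is partial functionality, defined by the CD schema ◇q → □q.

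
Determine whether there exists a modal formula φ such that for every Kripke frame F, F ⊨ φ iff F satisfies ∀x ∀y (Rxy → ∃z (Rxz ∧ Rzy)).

Yes, by □□p → □p

This is a Sahlqvist condition; the C4 axiom □□p → □p defines it.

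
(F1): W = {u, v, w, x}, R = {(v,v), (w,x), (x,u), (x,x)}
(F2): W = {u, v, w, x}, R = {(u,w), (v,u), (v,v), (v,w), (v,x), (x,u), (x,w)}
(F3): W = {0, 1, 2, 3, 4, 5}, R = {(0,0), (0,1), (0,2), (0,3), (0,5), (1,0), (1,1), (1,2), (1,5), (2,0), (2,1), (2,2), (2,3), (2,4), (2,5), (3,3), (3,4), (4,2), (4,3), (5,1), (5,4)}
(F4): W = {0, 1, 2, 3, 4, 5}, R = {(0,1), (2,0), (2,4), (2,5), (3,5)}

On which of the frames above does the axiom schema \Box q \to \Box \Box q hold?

Frame correspondent (Sahlqvist): \forall x \forall y \forall z (Rxy \wedge Ryz \to Rxz) — i.e. transitivity.
(F1): fails — Rwx and Rxu but not Rwu.
(F2): condition met.
(F3): fails — R34 and R42 but not R32.
(F4): fails — R20 and R01 but not R21.
Valid on: (F2).

(F2)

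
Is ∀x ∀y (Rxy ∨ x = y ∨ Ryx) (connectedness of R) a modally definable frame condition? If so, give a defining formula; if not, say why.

Modal frame validity is preserved under disjoint unions.
Take 4 disjoint single-world reflexive frames: each is trivially connected, but their disjoint union has 4 worlds with no edge between distinct components, so it is not connected.
Hence connectedness of R is not modally definable.

Not definable by any modal formula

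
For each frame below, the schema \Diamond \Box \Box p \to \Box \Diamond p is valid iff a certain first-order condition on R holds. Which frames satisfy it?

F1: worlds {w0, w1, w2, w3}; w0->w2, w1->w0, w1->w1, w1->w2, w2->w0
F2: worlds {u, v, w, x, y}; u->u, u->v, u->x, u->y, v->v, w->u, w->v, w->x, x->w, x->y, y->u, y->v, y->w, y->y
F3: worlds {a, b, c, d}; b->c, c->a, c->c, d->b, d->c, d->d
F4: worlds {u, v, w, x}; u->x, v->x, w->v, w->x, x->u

This is the axiom for a generalized confluence (Geach) condition; its first-order frame correspondent is \forall x \forall y \forall z ((xRy \wedge xRz) \to \exists w (y R^2 w \wedge zRw)).
F1: fails — w0Rw2, w0Rw2 but no w with w2R²w and w2Rw.
F2: fails — uRv, uRx but no t with vR²t and xRt.
F3: fails — cRa, cRa but no w with aR²w and aRw.
F4: fails — uRx, uRx but no t with xR²t and xRt.
Valid on no frame.

none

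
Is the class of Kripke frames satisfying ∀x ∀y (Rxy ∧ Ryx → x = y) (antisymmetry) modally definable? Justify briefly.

Not definable by any modal formula

Modal frame validity is preserved under surjective bounded morphisms.
The 8-cycle (worlds 0,1,2,3,4,5,6,7 with 0→1→2→3→4→5→6→7→0) is antisymmetric. Sending even-indexed worlds to s and odd-indexed worlds to t is a surjective bounded morphism onto the two-world frame with s↔t, which is not antisymmetric.
Hence antisymmetry is not modally definable.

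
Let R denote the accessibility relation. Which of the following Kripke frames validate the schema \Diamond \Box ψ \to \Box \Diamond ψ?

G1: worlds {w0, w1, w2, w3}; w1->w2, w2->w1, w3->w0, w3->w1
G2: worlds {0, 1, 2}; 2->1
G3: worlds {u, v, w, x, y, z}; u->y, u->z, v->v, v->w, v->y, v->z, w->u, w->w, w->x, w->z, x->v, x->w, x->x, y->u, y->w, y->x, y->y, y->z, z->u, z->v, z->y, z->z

This is the axiom for convergence; its first-order frame correspondent is \forall x \forall y \forall z (Rxy \wedge Rxz \to \exists w (Ryw \wedge Rzw)).
G1: fails — Rw3w1 and Rw3w0 but w1 and w0 have no common successor.
G2: fails — R21 and R21 but 1 and 1 have no common successor.
G3: fails — Rwx and Rwu but x and u have no common successor.

none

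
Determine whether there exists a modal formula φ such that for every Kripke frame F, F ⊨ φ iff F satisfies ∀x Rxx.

The condition is reflexivity. A defining modal formula is □p → p.
Suppose □p→p is valid. At any x set V(p)={w : Rxw}. Then □p holds at x, so p holds at x, i.e. Rxx.

Yes — defined by □p → p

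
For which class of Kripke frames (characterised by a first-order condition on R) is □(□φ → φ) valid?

Shift-reflexivity

Suppose □(□φ→φ) is valid. Take Rxy and set V(φ)={w : Ryw}. Then at y, □φ holds; since □(□φ→φ) at x, □φ→φ at y, so φ at y, i.e. Ryy.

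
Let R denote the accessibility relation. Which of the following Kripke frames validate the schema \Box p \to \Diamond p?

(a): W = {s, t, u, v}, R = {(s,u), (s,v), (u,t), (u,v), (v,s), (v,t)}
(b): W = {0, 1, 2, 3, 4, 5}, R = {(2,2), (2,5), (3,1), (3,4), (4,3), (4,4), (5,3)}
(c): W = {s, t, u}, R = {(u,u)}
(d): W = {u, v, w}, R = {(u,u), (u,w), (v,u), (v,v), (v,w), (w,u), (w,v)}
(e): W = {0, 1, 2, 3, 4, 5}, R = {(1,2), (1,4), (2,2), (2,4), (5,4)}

Frame correspondent (Sahlqvist): \forall x \exists y Rxy — i.e. seriality.
(a): fails — world t has no successor.
(b): fails — world 0 has no successor.
(c): fails — world s has no successor.
(d): holds.
(e): fails — world 0 has no successor.

(d)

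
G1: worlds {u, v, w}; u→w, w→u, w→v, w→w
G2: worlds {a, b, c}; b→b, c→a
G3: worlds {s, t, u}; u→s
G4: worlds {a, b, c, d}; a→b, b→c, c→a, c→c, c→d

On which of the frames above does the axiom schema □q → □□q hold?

The schema corresponds to transitivity: ∀x ∀y ∀z (Rxy ∧ Ryz → Rxz).
G1: fails — Ruw and Rwu but not Ruu.
G2: holds.
G3: holds.
G4: fails — Rbc and Rcd but not Rbd.
Valid on: G2, G3.

G2, G3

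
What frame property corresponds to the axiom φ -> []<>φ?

Suppose φ→□◇φ is valid. Take Rxy and set V(φ)={x}. Then φ at x, so □◇φ at x, so ◇φ at y, so some z with Ryz has φ; z=x, i.e. Ryx.
Conversely, any frame satisfying forall x forall y (Rxy -> Ryx) validates the schema.
Frame condition: forall x forall y (Rxy -> Ryx).

symmetry: forall x forall y (Rxy -> Ryx)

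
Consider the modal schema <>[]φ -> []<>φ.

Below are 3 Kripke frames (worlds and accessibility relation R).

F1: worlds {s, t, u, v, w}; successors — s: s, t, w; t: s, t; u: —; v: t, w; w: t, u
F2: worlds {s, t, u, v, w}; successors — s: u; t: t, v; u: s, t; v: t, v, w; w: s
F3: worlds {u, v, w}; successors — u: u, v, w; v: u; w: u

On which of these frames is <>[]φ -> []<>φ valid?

Frame correspondent (Sahlqvist): forall x forall y forall z (Rxy & Rxz -> exists w (Ryw & Rzw)) — i.e. convergence.
F1: fails — Rwt and Rwu but t and u have no common successor.
F2: fails — Rut and Rus but t and s have no common successor.
F3: condition met.

F3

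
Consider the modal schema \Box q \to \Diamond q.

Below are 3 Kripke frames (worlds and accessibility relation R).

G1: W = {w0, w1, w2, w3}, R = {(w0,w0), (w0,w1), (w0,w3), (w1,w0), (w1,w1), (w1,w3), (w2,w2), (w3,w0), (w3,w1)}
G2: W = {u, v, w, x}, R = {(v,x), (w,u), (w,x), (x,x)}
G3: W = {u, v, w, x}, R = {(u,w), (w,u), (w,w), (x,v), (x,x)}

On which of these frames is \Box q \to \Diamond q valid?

This is the axiom for seriality; its first-order frame correspondent is \forall x \exists y Rxy.
G1: ✓.
G2: fails — world u has no successor.
G3: fails — world v has no successor.
Valid on: G1.

G1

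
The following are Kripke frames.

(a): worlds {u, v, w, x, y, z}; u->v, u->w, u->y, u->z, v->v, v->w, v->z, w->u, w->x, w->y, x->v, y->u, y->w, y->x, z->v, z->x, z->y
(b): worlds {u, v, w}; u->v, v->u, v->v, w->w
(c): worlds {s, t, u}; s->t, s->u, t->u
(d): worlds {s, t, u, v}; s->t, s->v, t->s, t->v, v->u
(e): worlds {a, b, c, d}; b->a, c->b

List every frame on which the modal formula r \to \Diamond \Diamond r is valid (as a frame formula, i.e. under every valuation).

(b)

Frame correspondent (Sahlqvist): \forall x \exists w (x = w \wedge x R^2 w) — i.e. a generalized confluence (Geach) condition.
(a): fails — at x but no t with x=t and xR²t.
(b): satisfies the condition.
(c): fails — at s but no w with s=w and sR²w.
(d): fails — at u but no w with u=w and uR²w.
(e): fails — at a but no w with a=w and aR²w.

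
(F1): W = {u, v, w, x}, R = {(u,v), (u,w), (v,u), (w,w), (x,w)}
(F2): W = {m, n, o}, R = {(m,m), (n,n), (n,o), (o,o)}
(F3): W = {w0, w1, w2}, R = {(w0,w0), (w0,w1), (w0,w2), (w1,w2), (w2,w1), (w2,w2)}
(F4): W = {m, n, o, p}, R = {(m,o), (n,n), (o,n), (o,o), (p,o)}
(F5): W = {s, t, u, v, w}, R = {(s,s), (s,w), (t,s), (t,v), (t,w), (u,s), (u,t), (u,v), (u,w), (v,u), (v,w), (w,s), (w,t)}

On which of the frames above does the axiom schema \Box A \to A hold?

This is the axiom for reflexivity; its first-order frame correspondent is \forall x Rxx.
(F1): fails — world u does not see itself.
(F2): holds.
(F3): fails — world w1 does not see itself.
(F4): fails — world m does not see itself.
(F5): fails — world t does not see itself.

(F2)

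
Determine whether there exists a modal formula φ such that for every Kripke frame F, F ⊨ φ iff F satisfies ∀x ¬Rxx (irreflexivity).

If a class were modally definable it would be closed under surjective bounded morphisms (Goldblatt–Thomason).
The 4-cycle (worlds a,b,c,d with a→b→c→d→a) is irreflexive, and the map sending every world to a single reflexive point • is a surjective bounded morphism (forth: every edge maps to (•,•); back: every world has a successor). So any modal formula valid on the 4-cycle is also valid on the reflexive point, which is not irreflexive.
So the class is not modally definable.

No — not modally definable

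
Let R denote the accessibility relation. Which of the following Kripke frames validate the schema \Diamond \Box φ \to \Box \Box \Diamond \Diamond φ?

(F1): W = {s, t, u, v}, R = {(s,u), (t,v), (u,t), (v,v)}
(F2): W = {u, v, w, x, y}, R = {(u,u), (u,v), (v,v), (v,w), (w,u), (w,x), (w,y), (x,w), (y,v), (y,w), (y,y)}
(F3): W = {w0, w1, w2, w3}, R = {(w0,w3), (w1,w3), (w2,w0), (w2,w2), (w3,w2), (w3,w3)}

(F3)

The schema corresponds to a generalized confluence (Geach) condition: \forall x \forall y \forall z ((xRy \wedge x R^2 z) \to \exists w (yRw \wedge z R^2 w)).
(F1): fails — sRu, sR²t but no w with uRw and tR²w.
(F2): fails — vRv, vR²x but no t with vRt and xR²t.
(F3): satisfies the condition.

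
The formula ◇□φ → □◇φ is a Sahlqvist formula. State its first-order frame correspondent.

convergence

This is the .2 axiom.
Its frame correspondent is convergence — ∀x ∀y ∀z (Rxy ∧ Rxz → ∃w (Ryw ∧ Rzw)).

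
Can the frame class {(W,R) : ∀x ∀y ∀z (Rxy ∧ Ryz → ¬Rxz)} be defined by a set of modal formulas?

Not modally definable

If a class were modally definable it would be closed under surjective bounded morphisms (Goldblatt–Thomason).
The 5-cycle (worlds s,t,u,v,w with s→t→u→v→w→s) is intransitive. Mapping every world to a single reflexive point • is a surjective bounded morphism; the reflexive point is not intransitive (R••∧R•• but R••).
So no modal formula (or set of formulas) defines exactly the intransitive frames.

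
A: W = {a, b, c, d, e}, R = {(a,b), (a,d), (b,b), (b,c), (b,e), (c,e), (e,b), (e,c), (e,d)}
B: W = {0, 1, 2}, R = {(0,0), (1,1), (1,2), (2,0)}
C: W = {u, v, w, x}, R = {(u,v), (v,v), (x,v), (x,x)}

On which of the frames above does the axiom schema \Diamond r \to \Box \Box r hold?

none

This is the axiom for a generalized confluence (Geach) condition; its first-order frame correspondent is \forall x \forall y \forall z ((xRy \wedge x R^2 z) \to \exists w (y = w \wedge z = w)).
A: fails — aRb, aR²c but b ≠ c.
B: fails — 1R1, 1R²0 but 1 ≠ 0.
C: fails — xRv, xR²x but v ≠ x.
Valid on no frame.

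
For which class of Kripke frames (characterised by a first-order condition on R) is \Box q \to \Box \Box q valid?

Suppose □q→□□q is valid. Take Rxy, Ryz and set V(q)={w : Rxw}. Then □q at x, so □□q at x, so □q at y, so q at z, i.e. Rxz.

transitivity: \forall x \forall y \forall z (Rxy \wedge Ryz \to Rxz)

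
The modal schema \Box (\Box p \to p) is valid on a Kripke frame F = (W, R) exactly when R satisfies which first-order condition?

Suppose □(□p→p) is valid. Take Rxy and set V(p)={w : Ryw}. Then at y, □p holds; since □(□p→p) at x, □p→p at y, so p at y, i.e. Ryy.

Shift-reflexivity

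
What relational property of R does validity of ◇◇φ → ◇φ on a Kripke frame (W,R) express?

Transitivity

This is frame-equivalent to □φ → □□φ (substitute ¬φ for φ and contrapose).
Suppose □φ→□□φ is valid. Take Rxy, Ryz and set V(φ)={w : Rxw}. Then □φ at x, so □□φ at x, so □φ at y, so φ at z, i.e. Rxz.
Conversely, on a frame with transitivity the schema holds at every world under every valuation.
Frame condition: ∀x ∀y ∀z (Rxy ∧ Ryz → Rxz).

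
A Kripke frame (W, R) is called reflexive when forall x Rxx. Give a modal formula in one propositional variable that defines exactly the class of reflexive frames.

□r → r

This is reflexivity; the standard corresponding axiom is T: □r → r.
Suppose □r→r is valid. At any x set V(r)={w : Rxw}. Then □r holds at x, so r holds at x, i.e. Rxx.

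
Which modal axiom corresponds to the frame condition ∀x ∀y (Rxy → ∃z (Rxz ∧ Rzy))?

□□q → □q

This is density; the standard corresponding axiom is C4: □□q → □q.
Suppose □□q→□q is valid. Take Rxy and set V(q)={w : xR²w}. Then □□q at x, so □q at x, so q at y, i.e. ∃z(Rxz∧Rzy).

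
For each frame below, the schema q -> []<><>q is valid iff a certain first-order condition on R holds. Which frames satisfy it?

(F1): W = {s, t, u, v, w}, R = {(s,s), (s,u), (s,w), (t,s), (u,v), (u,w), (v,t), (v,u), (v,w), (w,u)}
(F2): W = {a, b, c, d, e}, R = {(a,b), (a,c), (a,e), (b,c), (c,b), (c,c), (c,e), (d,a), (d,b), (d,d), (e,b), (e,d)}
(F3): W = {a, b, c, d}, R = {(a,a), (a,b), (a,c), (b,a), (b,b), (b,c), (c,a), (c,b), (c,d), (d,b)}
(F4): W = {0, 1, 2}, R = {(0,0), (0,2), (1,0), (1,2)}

Frame correspondent (Sahlqvist): forall x forall z (xRz -> exists w (x = w & z R^2 w)) — i.e. a generalized confluence (Geach) condition.
(F1): fails — sRu but no w* with s=w* and uR²w*.
(F2): fails — aRb but no w with a=w and bR²w.
(F3): condition met.
(F4): fails — 0R2 but no w with 0=w and 2R²w.
Valid on: (F3).

(F3)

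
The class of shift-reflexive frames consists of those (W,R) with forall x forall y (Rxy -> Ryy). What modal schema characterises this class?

This is shift-reflexivity; the standard corresponding axiom is T□: □(□s → s).
Suppose □(□s→s) is valid. Take Rxy and set V(s)={w : Ryw}. Then at y, □s holds; since □(□s→s) at x, □s→s at y, so s at y, i.e. Ryy.

□(□s → s)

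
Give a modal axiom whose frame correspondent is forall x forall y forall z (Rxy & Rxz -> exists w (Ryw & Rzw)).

This is convergence; the standard corresponding axiom is .2: ◇□r → □◇r.
Suppose ◇□r→□◇r is valid. Take Rxy, Rxz and set V(r)={w : Ryw}. Then □r at y so ◇□r at x, so □◇r at x, so ◇r at z, giving w with Rzw and Ryw.

◇□r → □◇r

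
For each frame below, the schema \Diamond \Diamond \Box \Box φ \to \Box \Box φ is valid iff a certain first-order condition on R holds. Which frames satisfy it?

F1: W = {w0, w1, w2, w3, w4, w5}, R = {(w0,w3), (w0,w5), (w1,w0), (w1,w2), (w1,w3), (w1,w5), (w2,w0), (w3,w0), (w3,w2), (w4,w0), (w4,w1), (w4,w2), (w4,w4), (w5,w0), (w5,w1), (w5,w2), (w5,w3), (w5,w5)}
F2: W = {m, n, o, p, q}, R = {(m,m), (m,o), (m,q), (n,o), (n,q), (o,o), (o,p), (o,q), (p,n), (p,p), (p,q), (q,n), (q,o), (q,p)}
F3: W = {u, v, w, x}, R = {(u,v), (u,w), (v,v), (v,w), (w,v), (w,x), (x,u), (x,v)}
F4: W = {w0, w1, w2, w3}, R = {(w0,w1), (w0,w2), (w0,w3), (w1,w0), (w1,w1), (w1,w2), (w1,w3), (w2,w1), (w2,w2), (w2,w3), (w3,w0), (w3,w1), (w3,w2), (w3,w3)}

F4

This is the axiom for a generalized confluence (Geach) condition; its first-order frame correspondent is \forall x \forall y \forall z ((x R^2 y \wedge x R^2 z) \to \exists w (y R^2 w \wedge z = w)).
F1: fails — w0R²w2, w0R²w0 but no w with w2R²w and w0=w.
F2: fails — mR²n, mR²m but no w with nR²w and m=w.
F3: fails — uR²w, uR²x but no t with wR²t and x=t.
F4: ✓.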